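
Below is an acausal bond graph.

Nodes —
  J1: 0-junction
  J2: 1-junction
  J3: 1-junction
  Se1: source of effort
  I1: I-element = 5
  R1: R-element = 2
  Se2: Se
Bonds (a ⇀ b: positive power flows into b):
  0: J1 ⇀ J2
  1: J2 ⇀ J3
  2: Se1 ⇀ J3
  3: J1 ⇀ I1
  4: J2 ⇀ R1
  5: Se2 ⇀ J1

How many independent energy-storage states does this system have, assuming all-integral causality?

1  (I1 all integral)

bond 2 |J3  (Se1 fixes effort; stroke away)
bond 5 |J1  (source Se2 imposes e)
bond 0 |J2  (J1 effort already set via bond 5)
bond 3 |I1  (common-e at J1 fixed by 5)
bond 1 |J2  (J3 needs exactly one f-in)
bond 4 |R1  (J2 needs exactly one f-in)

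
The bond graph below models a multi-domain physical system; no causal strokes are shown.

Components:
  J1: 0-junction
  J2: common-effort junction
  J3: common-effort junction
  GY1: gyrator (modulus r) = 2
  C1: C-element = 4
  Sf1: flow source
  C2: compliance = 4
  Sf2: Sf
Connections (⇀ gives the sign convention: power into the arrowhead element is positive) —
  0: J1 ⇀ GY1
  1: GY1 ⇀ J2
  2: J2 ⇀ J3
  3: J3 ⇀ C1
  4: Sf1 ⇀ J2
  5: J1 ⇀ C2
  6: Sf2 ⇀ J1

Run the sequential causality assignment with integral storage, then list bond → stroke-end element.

b4 →Sf1  (Sf1 fixes flow; stroke at Sf1)
b6 →Sf2  (Sf2: flow source, stroke at near end)
b3 →J3  (C1: C, integral causality)
b2 →J2  (0-jn J3 has e-setter on 3)
b1 →GY1  (J2: bond 2 brought effort, rest push out)
b0 →GY1  (through GY1, causality inverts; strokes same side of GY1)
b5 →J1  (only one effort-in slot at J1)

β0 stroke at GY1
β1 stroke at GY1
β2 stroke at J2
β3 stroke at J3
β4 stroke at Sf1
β5 stroke at J1
β6 stroke at Sf2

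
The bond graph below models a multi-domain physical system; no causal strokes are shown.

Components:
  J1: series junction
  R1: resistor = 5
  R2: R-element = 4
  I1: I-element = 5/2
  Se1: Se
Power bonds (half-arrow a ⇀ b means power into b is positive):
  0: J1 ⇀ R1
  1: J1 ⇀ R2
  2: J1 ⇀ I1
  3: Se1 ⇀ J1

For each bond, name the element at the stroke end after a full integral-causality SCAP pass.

bond 0 |J1
bond 1 |J1
bond 2 |I1
bond 3 |J1

β3 →J1  (Se1: effort source, stroke at far end)
β2 →I1  (I1: I, integral causality)
β0 →J1  (J1: bond 2 brought flow, rest push out)
β1 →J1  (J1 flow already set via bond 2)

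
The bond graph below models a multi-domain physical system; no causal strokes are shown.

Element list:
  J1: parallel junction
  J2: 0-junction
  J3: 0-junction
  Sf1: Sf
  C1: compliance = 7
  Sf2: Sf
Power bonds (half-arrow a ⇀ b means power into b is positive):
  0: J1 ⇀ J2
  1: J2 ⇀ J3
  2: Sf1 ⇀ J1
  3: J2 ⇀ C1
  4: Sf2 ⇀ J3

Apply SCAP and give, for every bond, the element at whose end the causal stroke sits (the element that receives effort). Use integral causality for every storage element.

b2 stroke at Sf1  (Sf1: flow source, stroke at near end)
b4 stroke at Sf2  (Sf2 (Sf) sets flow on bond)
b0 stroke at J1  (only one effort-in slot at J1)
b1 stroke at J3  (J3: last free bond brings effort in)
b3 stroke at J2  (closing 0-jn rule on J2)

bond 0 |J1
bond 1 |J3
bond 2 |Sf1
bond 3 |J2
bond 4 |Sf2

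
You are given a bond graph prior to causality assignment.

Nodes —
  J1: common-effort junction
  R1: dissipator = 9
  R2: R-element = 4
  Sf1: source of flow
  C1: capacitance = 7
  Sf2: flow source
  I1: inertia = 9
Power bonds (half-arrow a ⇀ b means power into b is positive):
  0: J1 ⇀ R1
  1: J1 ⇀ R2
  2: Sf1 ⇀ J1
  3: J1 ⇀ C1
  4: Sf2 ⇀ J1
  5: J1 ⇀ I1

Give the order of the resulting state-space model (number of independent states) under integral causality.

b2 →Sf1  (Sf1: flow source, stroke at near end)
b4 →Sf2  (Sf2: flow source, stroke at near end)
b3 →J1  (C1 outputs effort q/C1)
b0 →R1  (0-jn J1 has e-setter on 3)
b1 →R2  (J1: bond 3 brought effort, rest push out)
b5 →I1  (J1 effort already set via bond 3)

2  (C1, I1 all integral)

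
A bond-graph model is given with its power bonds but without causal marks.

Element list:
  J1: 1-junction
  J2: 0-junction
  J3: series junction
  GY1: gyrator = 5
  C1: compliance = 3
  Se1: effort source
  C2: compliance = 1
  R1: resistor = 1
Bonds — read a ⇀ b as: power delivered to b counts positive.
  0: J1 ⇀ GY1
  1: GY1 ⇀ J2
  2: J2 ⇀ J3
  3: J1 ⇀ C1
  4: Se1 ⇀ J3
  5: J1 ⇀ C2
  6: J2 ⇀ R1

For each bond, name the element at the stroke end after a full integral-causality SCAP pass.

bond 4 stroke→J3  (Se1 (Se) sets effort on bond)
bond 2 stroke→J2  (J3: last free bond brings flow in)
bond 1 stroke→GY1  (J2: bond 2 brought effort, rest push out)
bond 6 stroke→R1  (common-e at J2 fixed by 2)
bond 0 stroke→GY1  (GY1 both-in/both-out from 1)
bond 3 stroke→J1  (J1: bond 0 brought flow, rest push out)
bond 5 stroke→J1  (J1 flow already set via bond 0)

bond 0 stroke→GY1
bond 1 stroke→GY1
bond 2 stroke→J2
bond 3 stroke→J1
bond 4 stroke→J3
bond 5 stroke→J1
bond 6 stroke→R1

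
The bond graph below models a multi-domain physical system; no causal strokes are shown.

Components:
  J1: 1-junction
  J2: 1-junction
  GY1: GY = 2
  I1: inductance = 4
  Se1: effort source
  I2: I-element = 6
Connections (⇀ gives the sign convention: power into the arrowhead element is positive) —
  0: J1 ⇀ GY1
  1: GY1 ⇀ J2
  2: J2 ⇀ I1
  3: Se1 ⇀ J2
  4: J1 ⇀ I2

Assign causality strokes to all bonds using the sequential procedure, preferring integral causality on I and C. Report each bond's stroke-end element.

b0 stroke→J1
b1 stroke→J2
b2 stroke→I1
b3 stroke→J2
b4 stroke→I2

β3 →J2  (Se1 (Se) sets effort on bond)
β2 →I1  (I1 outputs flow p/I1)
β1 →J2  (J2 flow already set via bond 2)
β0 →J1  (GY1 both-in/both-out from 1)
β4 →I2  (J1 needs exactly one f-in)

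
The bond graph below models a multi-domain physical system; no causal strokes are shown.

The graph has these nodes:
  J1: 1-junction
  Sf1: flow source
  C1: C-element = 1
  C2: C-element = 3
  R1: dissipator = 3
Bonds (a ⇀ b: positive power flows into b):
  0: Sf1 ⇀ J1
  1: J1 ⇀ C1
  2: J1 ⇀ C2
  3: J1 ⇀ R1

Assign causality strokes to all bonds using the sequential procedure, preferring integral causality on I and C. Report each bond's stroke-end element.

#0 stroke→Sf1
#1 stroke→J1
#2 stroke→J1
#3 stroke→J1

b0 →Sf1  (Sf1: flow source, stroke at near end)
b1 →J1  (J1 flow already set via bond 0)
b2 →J1  (J1: bond 0 brought flow, rest push out)
b3 →J1  (1-jn J1 has f-setter on 0)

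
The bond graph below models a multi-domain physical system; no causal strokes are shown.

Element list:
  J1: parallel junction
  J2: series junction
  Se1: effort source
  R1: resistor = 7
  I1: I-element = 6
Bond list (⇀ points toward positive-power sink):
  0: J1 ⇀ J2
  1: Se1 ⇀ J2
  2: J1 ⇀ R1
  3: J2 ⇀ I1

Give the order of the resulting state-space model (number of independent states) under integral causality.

bond 1 →J2  (Se1 fixes effort; stroke away)
bond 3 →I1  (I1 outputs flow p/I1)
bond 0 →J2  (J2 flow already set via bond 3)
bond 2 →J1  (J1: last free bond brings effort in)

1  (I1 all integral)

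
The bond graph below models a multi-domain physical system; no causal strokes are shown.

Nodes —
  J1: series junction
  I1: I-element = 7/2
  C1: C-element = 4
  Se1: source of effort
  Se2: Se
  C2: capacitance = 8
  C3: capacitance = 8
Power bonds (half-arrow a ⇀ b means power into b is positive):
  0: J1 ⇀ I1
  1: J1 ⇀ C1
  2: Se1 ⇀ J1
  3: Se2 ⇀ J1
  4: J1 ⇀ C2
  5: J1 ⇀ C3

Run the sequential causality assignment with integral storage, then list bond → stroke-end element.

β2 stroke→J1  (Se1 (Se) sets effort on bond)
β3 stroke→J1  (source Se2 imposes e)
β0 stroke→I1  (I1 outputs flow p/I1)
β1 stroke→J1  (common-f at J1 fixed by 0)
β4 stroke→J1  (J1 flow already set via bond 0)
β5 stroke→J1  (J1 flow already set via bond 0)

β0 stroke at I1
β1 stroke at J1
β2 stroke at J1
β3 stroke at J1
β4 stroke at J1
β5 stroke at J1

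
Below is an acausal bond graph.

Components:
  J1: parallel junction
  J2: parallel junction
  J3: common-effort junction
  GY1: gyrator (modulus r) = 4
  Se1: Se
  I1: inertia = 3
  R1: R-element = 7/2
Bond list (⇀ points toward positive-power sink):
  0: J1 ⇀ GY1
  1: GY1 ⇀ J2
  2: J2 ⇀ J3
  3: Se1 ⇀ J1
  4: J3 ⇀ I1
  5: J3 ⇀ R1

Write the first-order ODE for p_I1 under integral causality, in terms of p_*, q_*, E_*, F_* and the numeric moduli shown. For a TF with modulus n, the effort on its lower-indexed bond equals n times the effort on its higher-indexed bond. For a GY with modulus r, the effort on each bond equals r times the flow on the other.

β3 stroke at J1  (source Se1 imposes e)
β0 stroke at GY1  (0-jn J1 has e-setter on 3)
β1 stroke at GY1  (GY1: gyrator matches bond 0)
β2 stroke at J2  (J2 needs exactly one e-in)
β4 stroke at I1  (I1 outputs flow p/I1)
β5 stroke at J3  (J3 needs exactly one e-in)

dp_I1/dt = 7*E_Se1/8 - 7*p_I1/6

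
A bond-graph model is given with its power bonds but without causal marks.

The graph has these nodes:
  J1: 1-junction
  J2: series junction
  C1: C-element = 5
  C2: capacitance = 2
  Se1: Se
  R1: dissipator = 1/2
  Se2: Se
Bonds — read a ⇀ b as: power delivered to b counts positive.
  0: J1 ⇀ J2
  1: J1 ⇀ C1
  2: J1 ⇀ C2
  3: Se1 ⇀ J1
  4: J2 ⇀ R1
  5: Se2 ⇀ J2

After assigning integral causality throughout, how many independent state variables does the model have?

b3 |J1  (source Se1 imposes e)
b5 |J2  (Se2: effort source, stroke at far end)
b1 |J1  (prefer integral on C1)
b2 |J1  (C2: C, integral causality)
b0 |J2  (J1: last free bond brings flow in)
b4 |R1  (J2 needs exactly one f-in)

2  (C1, C2 all integral)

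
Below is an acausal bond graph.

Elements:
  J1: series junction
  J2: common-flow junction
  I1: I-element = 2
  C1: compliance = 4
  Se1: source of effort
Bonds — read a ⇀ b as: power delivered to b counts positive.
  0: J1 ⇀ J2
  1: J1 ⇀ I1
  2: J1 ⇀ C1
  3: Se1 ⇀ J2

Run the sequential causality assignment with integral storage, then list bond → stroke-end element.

b0 stroke→J1
b1 stroke→I1
b2 stroke→J1
b3 stroke→J2

bond 3 stroke at J2  (Se1 (Se) sets effort on bond)
bond 0 stroke at J1  (J2: last free bond brings flow in)
bond 1 stroke at I1  (I1 integral (f out))
bond 2 stroke at J1  (J1 flow already set via bond 1)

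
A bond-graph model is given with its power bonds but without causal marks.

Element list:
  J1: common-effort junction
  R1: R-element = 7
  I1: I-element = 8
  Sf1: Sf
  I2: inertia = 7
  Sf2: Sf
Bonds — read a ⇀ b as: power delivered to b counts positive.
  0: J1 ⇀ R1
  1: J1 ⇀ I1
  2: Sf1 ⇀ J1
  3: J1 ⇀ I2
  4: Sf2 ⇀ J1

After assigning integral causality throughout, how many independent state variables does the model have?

β2 →Sf1  (source Sf1 imposes f)
β4 →Sf2  (Sf2: flow source, stroke at near end)
β1 →I1  (I1 integral (f out))
β3 →I2  (I2 integral (f out))
β0 →J1  (closing 0-jn rule on J1)

2  (I1, I2 all integral)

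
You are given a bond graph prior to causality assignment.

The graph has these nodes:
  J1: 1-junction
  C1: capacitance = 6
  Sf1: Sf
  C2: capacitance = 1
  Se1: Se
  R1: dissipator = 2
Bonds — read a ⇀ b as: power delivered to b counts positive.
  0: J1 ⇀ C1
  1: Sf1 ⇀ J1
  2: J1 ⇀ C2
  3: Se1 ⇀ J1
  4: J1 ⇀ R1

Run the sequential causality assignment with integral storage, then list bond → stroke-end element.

bond 0 |J1
bond 1 |Sf1
bond 2 |J1
bond 3 |J1
bond 4 |J1

β1 |Sf1  (Sf1 fixes flow; stroke at Sf1)
β3 |J1  (Se1: effort source, stroke at far end)
β0 |J1  (J1: bond 1 brought flow, rest push out)
β2 |J1  (J1: bond 1 brought flow, rest push out)
β4 |J1  (J1 flow already set via bond 1)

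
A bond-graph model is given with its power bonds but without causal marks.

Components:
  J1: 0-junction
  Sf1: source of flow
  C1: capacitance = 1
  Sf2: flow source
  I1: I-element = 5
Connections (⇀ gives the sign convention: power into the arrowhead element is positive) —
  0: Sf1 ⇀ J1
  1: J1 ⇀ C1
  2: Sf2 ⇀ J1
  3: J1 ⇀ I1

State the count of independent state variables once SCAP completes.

2  (C1, I1 all integral)

#0 |Sf1  (Sf1: flow source, stroke at near end)
#2 |Sf2  (source Sf2 imposes f)
#1 |J1  (prefer integral on C1)
#3 |I1  (common-e at J1 fixed by 1)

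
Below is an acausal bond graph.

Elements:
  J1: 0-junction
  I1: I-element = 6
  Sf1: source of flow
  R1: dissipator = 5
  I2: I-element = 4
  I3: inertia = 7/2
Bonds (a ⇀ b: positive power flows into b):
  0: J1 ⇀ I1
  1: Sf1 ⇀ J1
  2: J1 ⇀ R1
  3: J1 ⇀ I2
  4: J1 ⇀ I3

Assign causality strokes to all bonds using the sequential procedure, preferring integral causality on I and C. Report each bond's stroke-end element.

β0 |I1
β1 |Sf1
β2 |J1
β3 |I2
β4 |I3

β1 |Sf1  (Sf1 (Sf) sets flow on bond)
β0 |I1  (prefer integral on I1)
β3 |I2  (I2 integral (f out))
β4 |I3  (I3: I, integral causality)
β2 |J1  (J1 needs exactly one e-in)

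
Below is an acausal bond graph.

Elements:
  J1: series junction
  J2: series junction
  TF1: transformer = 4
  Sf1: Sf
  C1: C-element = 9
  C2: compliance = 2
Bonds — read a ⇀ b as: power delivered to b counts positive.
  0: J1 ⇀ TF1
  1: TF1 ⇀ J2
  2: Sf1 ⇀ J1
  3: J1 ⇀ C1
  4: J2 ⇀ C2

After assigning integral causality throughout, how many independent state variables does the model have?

2  (C1, C2 all integral)

bond 2 |Sf1  (Sf1 (Sf) sets flow on bond)
bond 0 |J1  (J1: bond 2 brought flow, rest push out)
bond 3 |J1  (common-f at J1 fixed by 2)
bond 1 |TF1  (TF TF1: opposite of bond 0)
bond 4 |J2  (J2 flow already set via bond 1)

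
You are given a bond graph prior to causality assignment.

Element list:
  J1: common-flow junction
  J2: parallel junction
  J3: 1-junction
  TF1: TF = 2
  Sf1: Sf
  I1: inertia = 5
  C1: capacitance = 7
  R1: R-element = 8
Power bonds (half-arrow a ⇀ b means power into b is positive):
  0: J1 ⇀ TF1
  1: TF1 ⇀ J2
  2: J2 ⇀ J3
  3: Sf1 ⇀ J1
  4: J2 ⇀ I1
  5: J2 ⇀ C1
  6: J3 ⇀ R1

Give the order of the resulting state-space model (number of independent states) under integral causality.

2  (C1, I1 all integral)

#3 stroke→Sf1  (source Sf1 imposes f)
#0 stroke→J1  (J1: bond 3 brought flow, rest push out)
#1 stroke→TF1  (TF1: transformer flips bond 0)
#4 stroke→I1  (I1: I, integral causality)
#5 stroke→J2  (C1 outputs effort q/C1)
#2 stroke→J3  (0-jn J2 has e-setter on 5)
#6 stroke→R1  (J3: last free bond brings flow in)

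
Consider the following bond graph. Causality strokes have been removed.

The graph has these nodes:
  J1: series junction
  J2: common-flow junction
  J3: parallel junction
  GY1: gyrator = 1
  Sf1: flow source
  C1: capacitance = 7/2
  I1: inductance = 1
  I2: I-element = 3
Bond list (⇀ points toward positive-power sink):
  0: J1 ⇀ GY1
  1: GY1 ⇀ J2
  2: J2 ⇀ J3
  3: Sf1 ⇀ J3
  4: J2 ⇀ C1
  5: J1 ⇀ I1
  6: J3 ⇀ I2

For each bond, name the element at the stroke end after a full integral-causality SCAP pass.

#0 |J1
#1 |J2
#2 |J3
#3 |Sf1
#4 |J2
#5 |I1
#6 |I2

#3 →Sf1  (source Sf1 imposes f)
#4 →J2  (C1 outputs effort q/C1)
#5 →I1  (prefer integral on I1)
#0 →J1  (1-jn J1 has f-setter on 5)
#1 →J2  (through GY1, causality inverts; strokes same side of GY1)
#2 →J3  (J2 needs exactly one f-in)
#6 →I2  (common-e at J3 fixed by 2)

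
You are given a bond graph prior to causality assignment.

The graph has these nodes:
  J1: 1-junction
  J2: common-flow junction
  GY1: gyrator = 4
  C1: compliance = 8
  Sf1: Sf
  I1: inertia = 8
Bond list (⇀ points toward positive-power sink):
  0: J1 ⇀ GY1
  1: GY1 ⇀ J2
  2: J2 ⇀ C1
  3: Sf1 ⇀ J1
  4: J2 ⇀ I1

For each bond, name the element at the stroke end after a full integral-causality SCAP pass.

β3 stroke at Sf1  (source Sf1 imposes f)
β0 stroke at J1  (J1 flow already set via bond 3)
β1 stroke at J2  (GY1 both-in/both-out from 0)
β2 stroke at J2  (C1 outputs effort q/C1)
β4 stroke at I1  (J2 needs exactly one f-in)

bond 0 stroke at J1
bond 1 stroke at J2
bond 2 stroke at J2
bond 3 stroke at Sf1
bond 4 stroke at I1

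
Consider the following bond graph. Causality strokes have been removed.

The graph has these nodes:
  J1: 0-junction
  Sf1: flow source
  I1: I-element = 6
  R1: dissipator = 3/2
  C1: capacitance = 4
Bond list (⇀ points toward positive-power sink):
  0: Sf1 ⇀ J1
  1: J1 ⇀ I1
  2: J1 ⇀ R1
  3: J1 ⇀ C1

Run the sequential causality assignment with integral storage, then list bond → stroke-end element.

bond 0 |Sf1
bond 1 |I1
bond 2 |R1
bond 3 |J1

#0 |Sf1  (Sf1 (Sf) sets flow on bond)
#1 |I1  (I1: I, integral causality)
#3 |J1  (prefer integral on C1)
#2 |R1  (common-e at J1 fixed by 3)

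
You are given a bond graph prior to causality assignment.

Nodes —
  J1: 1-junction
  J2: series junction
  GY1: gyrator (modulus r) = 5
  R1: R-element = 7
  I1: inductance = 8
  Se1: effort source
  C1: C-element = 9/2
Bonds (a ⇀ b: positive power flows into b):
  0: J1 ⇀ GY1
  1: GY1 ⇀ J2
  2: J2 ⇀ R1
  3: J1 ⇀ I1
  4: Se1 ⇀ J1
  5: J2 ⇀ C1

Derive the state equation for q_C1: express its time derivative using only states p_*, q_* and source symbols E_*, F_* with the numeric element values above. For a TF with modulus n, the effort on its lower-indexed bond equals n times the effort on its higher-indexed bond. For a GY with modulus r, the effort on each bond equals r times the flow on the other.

b4 |J1  (Se1 fixes effort; stroke away)
b3 |I1  (I1 outputs flow p/I1)
b0 |J1  (common-f at J1 fixed by 3)
b1 |J2  (GY GY1: same side as bond 0)
b5 |J2  (prefer integral on C1)
b2 |R1  (J2 needs exactly one f-in)

dq_C1/dt = 5*p_I1/56 - 2*q_C1/63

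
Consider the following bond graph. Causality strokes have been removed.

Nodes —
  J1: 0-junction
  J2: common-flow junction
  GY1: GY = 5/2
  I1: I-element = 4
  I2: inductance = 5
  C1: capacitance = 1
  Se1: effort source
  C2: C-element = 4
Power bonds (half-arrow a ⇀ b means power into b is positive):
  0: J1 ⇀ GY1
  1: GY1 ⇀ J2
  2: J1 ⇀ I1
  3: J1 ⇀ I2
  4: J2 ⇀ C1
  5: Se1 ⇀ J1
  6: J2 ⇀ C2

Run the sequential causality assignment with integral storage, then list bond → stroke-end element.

b5 |J1  (Se1: effort source, stroke at far end)
b0 |GY1  (J1: bond 5 brought effort, rest push out)
b2 |I1  (J1 effort already set via bond 5)
b3 |I2  (J1: bond 5 brought effort, rest push out)
b1 |GY1  (GY1: gyrator matches bond 0)
b4 |J2  (1-jn J2 has f-setter on 1)
b6 |J2  (J2 flow already set via bond 1)

bond 0 stroke at GY1
bond 1 stroke at GY1
bond 2 stroke at I1
bond 3 stroke at I2
bond 4 stroke at J2
bond 5 stroke at J1
bond 6 stroke at J2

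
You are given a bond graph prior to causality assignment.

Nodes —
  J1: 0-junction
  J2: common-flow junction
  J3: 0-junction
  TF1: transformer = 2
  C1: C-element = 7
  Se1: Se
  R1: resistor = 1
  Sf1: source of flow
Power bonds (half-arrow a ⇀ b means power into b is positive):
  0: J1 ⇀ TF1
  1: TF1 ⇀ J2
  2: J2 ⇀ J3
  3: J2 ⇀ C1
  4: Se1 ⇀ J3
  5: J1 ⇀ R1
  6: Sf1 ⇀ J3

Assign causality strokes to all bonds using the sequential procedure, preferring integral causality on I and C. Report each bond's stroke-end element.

#4 stroke at J3  (Se1 fixes effort; stroke away)
#6 stroke at Sf1  (Sf1: flow source, stroke at near end)
#2 stroke at J2  (J3 effort already set via bond 4)
#3 stroke at J2  (C1 integral (e out))
#1 stroke at TF1  (J2: last free bond brings flow in)
#0 stroke at J1  (TF1: transformer flips bond 1)
#5 stroke at R1  (J1 effort already set via bond 0)

bond 0 stroke→J1
bond 1 stroke→TF1
bond 2 stroke→J2
bond 3 stroke→J2
bond 4 stroke→J3
bond 5 stroke→R1
bond 6 stroke→Sf1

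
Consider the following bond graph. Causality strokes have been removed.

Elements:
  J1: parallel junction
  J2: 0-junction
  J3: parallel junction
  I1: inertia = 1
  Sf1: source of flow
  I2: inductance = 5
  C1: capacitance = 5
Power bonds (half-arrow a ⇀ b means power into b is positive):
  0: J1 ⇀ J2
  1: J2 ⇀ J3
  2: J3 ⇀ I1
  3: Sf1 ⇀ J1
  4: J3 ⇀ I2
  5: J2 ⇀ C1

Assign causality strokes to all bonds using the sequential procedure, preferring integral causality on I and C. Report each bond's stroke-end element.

bond 0 stroke at J1
bond 1 stroke at J3
bond 2 stroke at I1
bond 3 stroke at Sf1
bond 4 stroke at I2
bond 5 stroke at J2

b3 stroke→Sf1  (Sf1 fixes flow; stroke at Sf1)
b0 stroke→J1  (J1: last free bond brings effort in)
b2 stroke→I1  (I1: I, integral causality)
b4 stroke→I2  (I2 integral (f out))
b1 stroke→J3  (closing 0-jn rule on J3)
b5 stroke→J2  (only one effort-in slot at J2)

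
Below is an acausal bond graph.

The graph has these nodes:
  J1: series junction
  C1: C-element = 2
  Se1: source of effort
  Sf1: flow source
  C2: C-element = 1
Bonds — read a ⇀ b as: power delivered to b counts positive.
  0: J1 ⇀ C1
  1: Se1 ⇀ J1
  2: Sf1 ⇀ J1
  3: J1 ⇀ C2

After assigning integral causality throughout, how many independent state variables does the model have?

b1 stroke at J1  (Se1: effort source, stroke at far end)
b2 stroke at Sf1  (source Sf1 imposes f)
b0 stroke at J1  (J1: bond 2 brought flow, rest push out)
b3 stroke at J1  (J1 flow already set via bond 2)

2  (C1, C2 all integral)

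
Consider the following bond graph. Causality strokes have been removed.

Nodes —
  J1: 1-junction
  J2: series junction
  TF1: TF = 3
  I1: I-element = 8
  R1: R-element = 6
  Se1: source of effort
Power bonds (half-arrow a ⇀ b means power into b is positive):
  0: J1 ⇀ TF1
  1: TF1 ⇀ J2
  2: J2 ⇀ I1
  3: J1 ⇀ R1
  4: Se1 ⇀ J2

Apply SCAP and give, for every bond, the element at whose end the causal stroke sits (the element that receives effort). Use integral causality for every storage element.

#0 |TF1
#1 |J2
#2 |I1
#3 |J1
#4 |J2

#4 stroke→J2  (Se1: effort source, stroke at far end)
#2 stroke→I1  (prefer integral on I1)
#1 stroke→J2  (J2 flow already set via bond 2)
#0 stroke→TF1  (TF1 one-in-one-out from 1)
#3 stroke→J1  (1-jn J1 has f-setter on 0)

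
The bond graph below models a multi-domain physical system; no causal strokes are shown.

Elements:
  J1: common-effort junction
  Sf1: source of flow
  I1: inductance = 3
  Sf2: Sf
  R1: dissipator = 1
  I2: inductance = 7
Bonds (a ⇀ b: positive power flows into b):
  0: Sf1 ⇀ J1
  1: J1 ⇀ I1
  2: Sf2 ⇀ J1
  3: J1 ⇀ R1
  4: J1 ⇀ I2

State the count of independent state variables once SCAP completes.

2  (I1, I2 all integral)

β0 stroke at Sf1  (source Sf1 imposes f)
β2 stroke at Sf2  (Sf2 (Sf) sets flow on bond)
β1 stroke at I1  (I1: I, integral causality)
β4 stroke at I2  (I2: I, integral causality)
β3 stroke at J1  (J1 needs exactly one e-in)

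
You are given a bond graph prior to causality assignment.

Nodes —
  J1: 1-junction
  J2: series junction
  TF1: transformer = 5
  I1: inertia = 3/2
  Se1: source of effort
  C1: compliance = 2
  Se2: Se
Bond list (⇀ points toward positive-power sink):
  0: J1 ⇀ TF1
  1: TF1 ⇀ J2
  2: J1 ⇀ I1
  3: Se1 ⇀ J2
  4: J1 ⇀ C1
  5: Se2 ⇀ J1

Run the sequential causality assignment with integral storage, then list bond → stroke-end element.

bond 3 stroke→J2  (source Se1 imposes e)
bond 5 stroke→J1  (source Se2 imposes e)
bond 1 stroke→TF1  (J2: last free bond brings flow in)
bond 0 stroke→J1  (through TF1, causality passes straight; one stroke at TF1)
bond 2 stroke→I1  (I1: I, integral causality)
bond 4 stroke→J1  (1-jn J1 has f-setter on 2)

b0 stroke→J1
b1 stroke→TF1
b2 stroke→I1
b3 stroke→J2
b4 stroke→J1
b5 stroke→J1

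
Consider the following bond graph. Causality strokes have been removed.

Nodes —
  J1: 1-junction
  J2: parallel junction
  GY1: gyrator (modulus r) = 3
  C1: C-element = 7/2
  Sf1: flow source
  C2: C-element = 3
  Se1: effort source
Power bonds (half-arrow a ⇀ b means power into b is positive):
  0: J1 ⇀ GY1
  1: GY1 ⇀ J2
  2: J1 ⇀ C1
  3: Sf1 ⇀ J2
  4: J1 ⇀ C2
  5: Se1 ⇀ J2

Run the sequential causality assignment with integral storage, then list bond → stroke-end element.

#0 →GY1
#1 →GY1
#2 →J1
#3 →Sf1
#4 →J1
#5 →J2

b3 |Sf1  (Sf1 fixes flow; stroke at Sf1)
b5 |J2  (Se1 fixes effort; stroke away)
b1 |GY1  (0-jn J2 has e-setter on 5)
b0 |GY1  (GY1 both-in/both-out from 1)
b2 |J1  (J1: bond 0 brought flow, rest push out)
b4 |J1  (J1 flow already set via bond 0)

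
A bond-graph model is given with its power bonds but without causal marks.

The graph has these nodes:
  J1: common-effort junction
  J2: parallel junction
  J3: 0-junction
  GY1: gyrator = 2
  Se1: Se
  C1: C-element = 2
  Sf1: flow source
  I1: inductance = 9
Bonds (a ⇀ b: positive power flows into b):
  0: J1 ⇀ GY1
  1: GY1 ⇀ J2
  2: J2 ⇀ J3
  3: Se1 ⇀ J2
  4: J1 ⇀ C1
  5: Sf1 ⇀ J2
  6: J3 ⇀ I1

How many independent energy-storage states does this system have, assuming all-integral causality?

β3 stroke at J2  (Se1: effort source, stroke at far end)
β5 stroke at Sf1  (Sf1 fixes flow; stroke at Sf1)
β1 stroke at GY1  (J2 effort already set via bond 3)
β2 stroke at J3  (J2 effort already set via bond 3)
β6 stroke at I1  (0-jn J3 has e-setter on 2)
β0 stroke at GY1  (GY1 both-in/both-out from 1)
β4 stroke at J1  (J1: last free bond brings effort in)

2  (C1, I1 all integral)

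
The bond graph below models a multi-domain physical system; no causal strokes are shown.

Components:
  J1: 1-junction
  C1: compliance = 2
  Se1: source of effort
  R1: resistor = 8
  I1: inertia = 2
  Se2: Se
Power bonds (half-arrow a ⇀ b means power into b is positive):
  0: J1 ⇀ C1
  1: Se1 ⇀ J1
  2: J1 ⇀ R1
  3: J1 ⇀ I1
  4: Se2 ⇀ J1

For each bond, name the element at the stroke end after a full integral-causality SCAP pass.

bond 0 stroke at J1
bond 1 stroke at J1
bond 2 stroke at J1
bond 3 stroke at I1
bond 4 stroke at J1

b1 →J1  (Se1 fixes effort; stroke away)
b4 →J1  (source Se2 imposes e)
b0 →J1  (prefer integral on C1)
b3 →I1  (I1 integral (f out))
b2 →J1  (common-f at J1 fixed by 3)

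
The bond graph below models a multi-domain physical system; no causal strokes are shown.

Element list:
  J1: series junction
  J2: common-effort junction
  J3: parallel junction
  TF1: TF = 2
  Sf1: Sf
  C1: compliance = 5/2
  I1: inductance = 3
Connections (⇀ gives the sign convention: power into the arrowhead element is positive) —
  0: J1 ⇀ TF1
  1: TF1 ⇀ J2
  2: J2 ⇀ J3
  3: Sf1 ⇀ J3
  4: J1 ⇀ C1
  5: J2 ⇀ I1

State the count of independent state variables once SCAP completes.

bond 3 |Sf1  (Sf1: flow source, stroke at near end)
bond 2 |J3  (J3 needs exactly one e-in)
bond 4 |J1  (C1 integral (e out))
bond 0 |TF1  (closing 1-jn rule on J1)
bond 1 |J2  (through TF1, causality passes straight; one stroke at TF1)
bond 5 |I1  (0-jn J2 has e-setter on 1)

2  (C1, I1 all integral)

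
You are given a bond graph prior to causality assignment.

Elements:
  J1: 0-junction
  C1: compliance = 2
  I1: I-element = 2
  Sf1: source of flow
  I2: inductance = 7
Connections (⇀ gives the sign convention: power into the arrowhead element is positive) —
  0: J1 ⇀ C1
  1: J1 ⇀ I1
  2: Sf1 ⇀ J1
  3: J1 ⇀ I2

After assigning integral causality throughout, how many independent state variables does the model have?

3  (C1, I1, I2 all integral)

b2 |Sf1  (Sf1 fixes flow; stroke at Sf1)
b0 |J1  (C1 integral (e out))
b1 |I1  (0-jn J1 has e-setter on 0)
b3 |I2  (0-jn J1 has e-setter on 0)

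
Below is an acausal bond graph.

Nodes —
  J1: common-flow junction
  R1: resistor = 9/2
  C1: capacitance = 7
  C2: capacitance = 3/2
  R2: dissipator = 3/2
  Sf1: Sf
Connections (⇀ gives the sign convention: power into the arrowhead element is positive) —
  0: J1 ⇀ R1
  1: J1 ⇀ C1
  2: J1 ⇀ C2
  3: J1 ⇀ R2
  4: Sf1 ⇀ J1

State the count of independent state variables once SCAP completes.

2  (C1, C2 all integral)

bond 4 stroke at Sf1  (Sf1 fixes flow; stroke at Sf1)
bond 0 stroke at J1  (1-jn J1 has f-setter on 4)
bond 1 stroke at J1  (common-f at J1 fixed by 4)
bond 2 stroke at J1  (1-jn J1 has f-setter on 4)
bond 3 stroke at J1  (J1: bond 4 brought flow, rest push out)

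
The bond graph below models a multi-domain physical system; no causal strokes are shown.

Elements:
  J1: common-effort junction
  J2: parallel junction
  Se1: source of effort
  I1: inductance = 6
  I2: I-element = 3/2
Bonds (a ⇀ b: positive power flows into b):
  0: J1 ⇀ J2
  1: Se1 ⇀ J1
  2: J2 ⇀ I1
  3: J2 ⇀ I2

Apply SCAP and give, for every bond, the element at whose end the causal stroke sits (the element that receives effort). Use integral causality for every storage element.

β0 →J2
β1 →J1
β2 →I1
β3 →I2

β1 stroke at J1  (source Se1 imposes e)
β0 stroke at J2  (J1: bond 1 brought effort, rest push out)
β2 stroke at I1  (J2 effort already set via bond 0)
β3 stroke at I2  (J2: bond 0 brought effort, rest push out)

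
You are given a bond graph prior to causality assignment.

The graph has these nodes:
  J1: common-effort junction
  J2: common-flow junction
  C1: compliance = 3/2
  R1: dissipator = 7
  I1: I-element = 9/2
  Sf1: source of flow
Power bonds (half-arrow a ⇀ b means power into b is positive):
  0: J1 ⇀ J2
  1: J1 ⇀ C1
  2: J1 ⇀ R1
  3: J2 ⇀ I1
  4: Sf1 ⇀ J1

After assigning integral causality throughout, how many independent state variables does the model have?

β4 |Sf1  (Sf1: flow source, stroke at near end)
β1 |J1  (C1: C, integral causality)
β0 |J2  (J1 effort already set via bond 1)
β2 |R1  (J1: bond 1 brought effort, rest push out)
β3 |I1  (only one flow-in slot at J2)

2  (C1, I1 all integral)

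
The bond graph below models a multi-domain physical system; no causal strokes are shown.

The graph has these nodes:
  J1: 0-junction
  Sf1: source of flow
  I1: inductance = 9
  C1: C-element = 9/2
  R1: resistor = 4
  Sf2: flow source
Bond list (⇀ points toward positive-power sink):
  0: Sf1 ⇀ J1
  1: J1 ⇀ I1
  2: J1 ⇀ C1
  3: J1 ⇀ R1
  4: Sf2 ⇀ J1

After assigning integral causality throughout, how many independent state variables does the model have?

b0 stroke→Sf1  (source Sf1 imposes f)
b4 stroke→Sf2  (Sf2 fixes flow; stroke at Sf2)
b1 stroke→I1  (prefer integral on I1)
b2 stroke→J1  (C1 integral (e out))
b3 stroke→R1  (J1 effort already set via bond 2)

2  (C1, I1 all integral)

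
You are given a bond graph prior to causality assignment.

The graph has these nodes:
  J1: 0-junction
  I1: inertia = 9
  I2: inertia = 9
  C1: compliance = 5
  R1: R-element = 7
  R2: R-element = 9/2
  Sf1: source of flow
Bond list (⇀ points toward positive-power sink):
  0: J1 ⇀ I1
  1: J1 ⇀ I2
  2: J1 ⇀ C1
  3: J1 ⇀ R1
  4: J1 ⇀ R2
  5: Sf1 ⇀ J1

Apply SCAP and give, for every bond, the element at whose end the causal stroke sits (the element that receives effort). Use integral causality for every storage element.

bond 5 →Sf1  (source Sf1 imposes f)
bond 0 →I1  (I1 integral (f out))
bond 1 →I2  (I2 integral (f out))
bond 2 →J1  (C1 integral (e out))
bond 3 →R1  (J1 effort already set via bond 2)
bond 4 →R2  (common-e at J1 fixed by 2)

b0 stroke→I1
b1 stroke→I2
b2 stroke→J1
b3 stroke→R1
b4 stroke→R2
b5 stroke→Sf1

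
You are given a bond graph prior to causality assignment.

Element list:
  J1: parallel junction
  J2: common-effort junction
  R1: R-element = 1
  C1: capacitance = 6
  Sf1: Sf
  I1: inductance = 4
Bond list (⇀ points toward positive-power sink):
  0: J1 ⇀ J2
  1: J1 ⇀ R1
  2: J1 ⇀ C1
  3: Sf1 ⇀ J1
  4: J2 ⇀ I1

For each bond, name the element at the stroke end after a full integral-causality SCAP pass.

bond 0 |J2
bond 1 |R1
bond 2 |J1
bond 3 |Sf1
bond 4 |I1

#3 |Sf1  (Sf1: flow source, stroke at near end)
#2 |J1  (prefer integral on C1)
#0 |J2  (0-jn J1 has e-setter on 2)
#1 |R1  (0-jn J1 has e-setter on 2)
#4 |I1  (common-e at J2 fixed by 0)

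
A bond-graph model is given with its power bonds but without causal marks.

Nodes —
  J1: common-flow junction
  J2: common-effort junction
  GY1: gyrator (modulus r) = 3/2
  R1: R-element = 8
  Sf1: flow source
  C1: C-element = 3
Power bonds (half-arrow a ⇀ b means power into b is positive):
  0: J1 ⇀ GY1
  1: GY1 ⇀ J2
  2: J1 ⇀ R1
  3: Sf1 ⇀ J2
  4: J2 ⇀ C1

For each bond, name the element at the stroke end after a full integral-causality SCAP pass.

#3 stroke→Sf1  (Sf1 (Sf) sets flow on bond)
#4 stroke→J2  (C1 integral (e out))
#1 stroke→GY1  (common-e at J2 fixed by 4)
#0 stroke→GY1  (through GY1, causality inverts; strokes same side of GY1)
#2 stroke→J1  (1-jn J1 has f-setter on 0)

#0 stroke at GY1
#1 stroke at GY1
#2 stroke at J1
#3 stroke at Sf1
#4 stroke at J2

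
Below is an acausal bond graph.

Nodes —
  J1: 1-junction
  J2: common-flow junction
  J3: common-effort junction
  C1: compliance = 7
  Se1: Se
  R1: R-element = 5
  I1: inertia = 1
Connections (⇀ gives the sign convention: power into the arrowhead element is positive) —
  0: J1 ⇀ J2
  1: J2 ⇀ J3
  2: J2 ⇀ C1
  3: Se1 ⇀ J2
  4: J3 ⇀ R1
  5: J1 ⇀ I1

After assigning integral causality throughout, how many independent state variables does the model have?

2  (C1, I1 all integral)

β3 |J2  (Se1 fixes effort; stroke away)
β2 |J2  (C1 integral (e out))
β5 |I1  (I1 outputs flow p/I1)
β0 |J1  (J1 flow already set via bond 5)
β1 |J2  (J2 flow already set via bond 0)
β4 |J3  (J3 needs exactly one e-in)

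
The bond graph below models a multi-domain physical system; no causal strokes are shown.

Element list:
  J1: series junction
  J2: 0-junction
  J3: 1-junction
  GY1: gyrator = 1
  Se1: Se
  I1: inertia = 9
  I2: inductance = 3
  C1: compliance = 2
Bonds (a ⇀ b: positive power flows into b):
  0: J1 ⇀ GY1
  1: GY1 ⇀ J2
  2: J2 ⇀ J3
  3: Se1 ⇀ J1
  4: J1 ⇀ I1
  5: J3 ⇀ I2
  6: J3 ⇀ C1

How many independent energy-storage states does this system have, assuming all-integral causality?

3  (C1, I1, I2 all integral)

#3 →J1  (Se1 fixes effort; stroke away)
#4 →I1  (I1: I, integral causality)
#0 →J1  (J1: bond 4 brought flow, rest push out)
#1 →J2  (GY1: gyrator matches bond 0)
#2 →J3  (J2: bond 1 brought effort, rest push out)
#5 →I2  (I2: I, integral causality)
#6 →J3  (J3: bond 5 brought flow, rest push out)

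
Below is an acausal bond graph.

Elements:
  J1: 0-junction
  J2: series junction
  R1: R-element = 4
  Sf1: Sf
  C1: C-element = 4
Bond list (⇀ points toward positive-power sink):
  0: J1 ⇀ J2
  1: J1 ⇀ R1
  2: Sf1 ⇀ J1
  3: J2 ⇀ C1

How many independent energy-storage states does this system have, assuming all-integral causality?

bond 2 stroke at Sf1  (Sf1 fixes flow; stroke at Sf1)
bond 3 stroke at J2  (C1 outputs effort q/C1)
bond 0 stroke at J1  (closing 1-jn rule on J2)
bond 1 stroke at R1  (0-jn J1 has e-setter on 0)

1  (C1 all integral)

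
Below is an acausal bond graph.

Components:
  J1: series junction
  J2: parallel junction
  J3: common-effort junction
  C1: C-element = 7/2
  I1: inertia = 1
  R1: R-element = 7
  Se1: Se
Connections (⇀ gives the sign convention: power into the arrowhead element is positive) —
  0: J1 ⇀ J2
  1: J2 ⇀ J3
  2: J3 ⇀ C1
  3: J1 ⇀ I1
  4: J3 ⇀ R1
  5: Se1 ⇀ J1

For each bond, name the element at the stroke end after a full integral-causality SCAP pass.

bond 0 stroke at J1
bond 1 stroke at J2
bond 2 stroke at J3
bond 3 stroke at I1
bond 4 stroke at R1
bond 5 stroke at J1

β5 |J1  (Se1: effort source, stroke at far end)
β2 |J3  (prefer integral on C1)
β1 |J2  (J3 effort already set via bond 2)
β4 |R1  (J3: bond 2 brought effort, rest push out)
β0 |J1  (J2 effort already set via bond 1)
β3 |I1  (J1 needs exactly one f-in)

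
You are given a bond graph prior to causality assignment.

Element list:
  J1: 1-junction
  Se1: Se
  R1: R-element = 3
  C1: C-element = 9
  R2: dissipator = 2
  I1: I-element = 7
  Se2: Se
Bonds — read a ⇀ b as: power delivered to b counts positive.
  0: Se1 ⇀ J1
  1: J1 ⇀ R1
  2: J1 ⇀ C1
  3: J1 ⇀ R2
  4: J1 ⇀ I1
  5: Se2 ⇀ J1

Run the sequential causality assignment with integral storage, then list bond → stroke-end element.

b0 stroke→J1  (Se1: effort source, stroke at far end)
b5 stroke→J1  (source Se2 imposes e)
b2 stroke→J1  (C1: C, integral causality)
b4 stroke→I1  (I1: I, integral causality)
b1 stroke→J1  (J1 flow already set via bond 4)
b3 stroke→J1  (1-jn J1 has f-setter on 4)

bond 0 stroke→J1
bond 1 stroke→J1
bond 2 stroke→J1
bond 3 stroke→J1
bond 4 stroke→I1
bond 5 stroke→J1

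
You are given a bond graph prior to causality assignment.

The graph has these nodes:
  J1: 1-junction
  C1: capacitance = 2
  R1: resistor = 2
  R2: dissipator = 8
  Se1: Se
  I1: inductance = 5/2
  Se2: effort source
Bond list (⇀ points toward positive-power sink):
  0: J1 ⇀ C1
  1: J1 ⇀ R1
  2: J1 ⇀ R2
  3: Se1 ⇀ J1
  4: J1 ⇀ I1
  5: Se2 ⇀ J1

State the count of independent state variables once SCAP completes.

2  (C1, I1 all integral)

#3 |J1  (Se1: effort source, stroke at far end)
#5 |J1  (Se2 (Se) sets effort on bond)
#0 |J1  (C1: C, integral causality)
#4 |I1  (I1 outputs flow p/I1)
#1 |J1  (J1 flow already set via bond 4)
#2 |J1  (J1: bond 4 brought flow, rest push out)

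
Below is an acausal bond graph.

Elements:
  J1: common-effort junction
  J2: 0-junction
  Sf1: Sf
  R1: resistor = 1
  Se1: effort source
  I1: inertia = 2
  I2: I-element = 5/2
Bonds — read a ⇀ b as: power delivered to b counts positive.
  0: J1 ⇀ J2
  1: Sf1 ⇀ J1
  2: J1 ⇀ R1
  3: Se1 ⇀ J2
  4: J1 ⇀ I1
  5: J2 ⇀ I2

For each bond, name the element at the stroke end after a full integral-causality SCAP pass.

b1 stroke at Sf1  (Sf1: flow source, stroke at near end)
b3 stroke at J2  (Se1: effort source, stroke at far end)
b0 stroke at J1  (0-jn J2 has e-setter on 3)
b5 stroke at I2  (J2: bond 3 brought effort, rest push out)
b2 stroke at R1  (common-e at J1 fixed by 0)
b4 stroke at I1  (0-jn J1 has e-setter on 0)

bond 0 stroke at J1
bond 1 stroke at Sf1
bond 2 stroke at R1
bond 3 stroke at J2
bond 4 stroke at I1
bond 5 stroke at I2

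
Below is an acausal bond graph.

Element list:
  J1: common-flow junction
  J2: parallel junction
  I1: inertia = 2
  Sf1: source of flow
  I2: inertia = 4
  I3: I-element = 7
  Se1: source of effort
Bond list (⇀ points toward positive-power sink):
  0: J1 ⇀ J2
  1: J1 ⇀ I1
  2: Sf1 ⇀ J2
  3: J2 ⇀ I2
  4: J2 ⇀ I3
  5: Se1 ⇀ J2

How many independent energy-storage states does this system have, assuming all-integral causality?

b2 →Sf1  (Sf1 (Sf) sets flow on bond)
b5 →J2  (Se1 fixes effort; stroke away)
b0 →J1  (J2 effort already set via bond 5)
b3 →I2  (J2: bond 5 brought effort, rest push out)
b4 →I3  (J2: bond 5 brought effort, rest push out)
b1 →I1  (only one flow-in slot at J1)

3  (I1, I2, I3 all integral)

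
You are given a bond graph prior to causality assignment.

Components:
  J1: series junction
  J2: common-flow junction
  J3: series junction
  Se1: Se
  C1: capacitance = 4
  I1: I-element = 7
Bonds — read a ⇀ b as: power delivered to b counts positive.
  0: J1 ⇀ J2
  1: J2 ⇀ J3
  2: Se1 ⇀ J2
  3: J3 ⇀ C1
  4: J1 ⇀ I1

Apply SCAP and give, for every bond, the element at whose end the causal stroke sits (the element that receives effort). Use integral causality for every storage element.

β0 stroke→J1
β1 stroke→J2
β2 stroke→J2
β3 stroke→J3
β4 stroke→I1

β2 |J2  (source Se1 imposes e)
β3 |J3  (C1 integral (e out))
β1 |J2  (only one flow-in slot at J3)
β0 |J1  (J2 needs exactly one f-in)
β4 |I1  (J1: last free bond brings flow in)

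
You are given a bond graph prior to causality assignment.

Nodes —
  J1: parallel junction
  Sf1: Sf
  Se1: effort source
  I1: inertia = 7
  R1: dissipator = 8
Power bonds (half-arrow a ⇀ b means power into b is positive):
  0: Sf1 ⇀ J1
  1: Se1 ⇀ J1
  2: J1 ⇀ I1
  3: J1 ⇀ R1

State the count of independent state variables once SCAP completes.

bond 0 →Sf1  (Sf1 (Sf) sets flow on bond)
bond 1 →J1  (Se1 fixes effort; stroke away)
bond 2 →I1  (0-jn J1 has e-setter on 1)
bond 3 →R1  (J1: bond 1 brought effort, rest push out)

1  (I1 all integral)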